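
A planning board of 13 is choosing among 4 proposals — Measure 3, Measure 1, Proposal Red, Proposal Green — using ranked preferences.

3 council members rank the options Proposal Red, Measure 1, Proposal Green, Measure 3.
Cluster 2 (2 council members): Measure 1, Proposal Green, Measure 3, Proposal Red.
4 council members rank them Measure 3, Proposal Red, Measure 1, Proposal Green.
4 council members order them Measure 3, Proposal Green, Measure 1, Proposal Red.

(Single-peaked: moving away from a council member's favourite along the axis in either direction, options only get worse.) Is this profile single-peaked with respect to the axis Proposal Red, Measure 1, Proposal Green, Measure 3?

Axis positions: Proposal Red=1, Measure 1=2, Proposal Green=3, Measure 3=4.
Cluster 1 (peak Proposal Red at position 1): ranking walks positions 1-2-3-4, expanding outward from the peak — single-peaked.
Cluster 2 (peak Measure 1 at position 2): ranking walks positions 2-3-4-1, expanding outward from the peak — single-peaked.
Cluster 3: ranking walks positions 4-1-2-3; Proposal Red is ranked above Proposal Green even though Proposal Green lies between Proposal Red and the peak Measure 3 on the axis — preferences dip and rise again. Not single-peaked.
Cluster 4 (peak Measure 3 at position 4): ranking walks positions 4-3-2-1, expanding outward from the peak — single-peaked.
Cluster 3 violates single-peakedness, so the profile is not single-peaked on this axis.

no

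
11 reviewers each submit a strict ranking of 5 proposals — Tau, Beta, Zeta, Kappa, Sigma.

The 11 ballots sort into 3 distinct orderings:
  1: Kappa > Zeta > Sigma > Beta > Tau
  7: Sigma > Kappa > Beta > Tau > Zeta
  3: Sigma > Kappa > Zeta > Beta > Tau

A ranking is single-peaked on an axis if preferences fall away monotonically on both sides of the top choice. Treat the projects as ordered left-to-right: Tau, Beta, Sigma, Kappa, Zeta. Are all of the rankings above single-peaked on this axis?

yes

Axis positions: Tau=1, Beta=2, Sigma=3, Kappa=4, Zeta=5.
Group 1 (peak Kappa at position 4): ranking walks positions 4-5-3-2-1, expanding outward from the peak — single-peaked.
Group 2 (peak Sigma at position 3): ranking walks positions 3-4-2-1-5, expanding outward from the peak — single-peaked.
Group 3 (peak Sigma at position 3): ranking walks positions 3-4-5-2-1, expanding outward from the peak — single-peaked.
Every ranking is single-peaked on this axis.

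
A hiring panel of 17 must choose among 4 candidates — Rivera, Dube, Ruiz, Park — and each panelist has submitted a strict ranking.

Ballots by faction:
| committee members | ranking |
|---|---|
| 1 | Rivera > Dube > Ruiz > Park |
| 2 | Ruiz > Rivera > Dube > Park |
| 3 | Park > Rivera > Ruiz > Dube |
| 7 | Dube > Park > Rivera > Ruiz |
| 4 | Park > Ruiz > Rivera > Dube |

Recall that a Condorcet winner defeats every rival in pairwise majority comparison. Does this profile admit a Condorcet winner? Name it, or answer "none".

Head-to-head results (17 committee members):
Rivera vs Dube: Rivera preferred on 1+2+3+4 = 10 ballots; Rivera wins 10–7.
Rivera vs Ruiz: Rivera is ranked higher on 1+3+7 = 11 ballots, Ruiz on 6. Rivera wins 11–6.
Rivera vs Park: Rivera preferred on 1+2 = 3 ballots; Park wins 14–3.
Dube vs Ruiz: 1+7 = 8 for Dube, 9 for Ruiz — Ruiz by 9–8.
Dube vs Park: 1+2+7 = 10 for Dube, 7 for Park — Dube by 10–7.
Ruiz vs Park: Ruiz preferred on 1+2 = 3 ballots; Park wins 14–3.
Each candidate drops at least one matchup (Rivera loses to Park; Dube loses to Rivera; Ruiz loses to Rivera; Park loses to Dube); the cycle Rivera → Dube → Park → Rivera rules out a Condorcet winner.

none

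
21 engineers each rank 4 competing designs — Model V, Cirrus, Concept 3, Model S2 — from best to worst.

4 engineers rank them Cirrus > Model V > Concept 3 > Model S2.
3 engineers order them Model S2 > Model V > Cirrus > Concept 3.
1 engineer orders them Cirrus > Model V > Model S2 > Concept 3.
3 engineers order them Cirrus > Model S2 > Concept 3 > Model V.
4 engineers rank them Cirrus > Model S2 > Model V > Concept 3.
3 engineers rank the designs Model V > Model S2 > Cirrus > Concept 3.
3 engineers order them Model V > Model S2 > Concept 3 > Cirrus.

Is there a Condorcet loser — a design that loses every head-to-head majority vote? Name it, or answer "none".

Pairwise majorities:
Model V–Cirrus: Cirrus 12–9.
Model V vs Concept 3: Model V, 18–3.
Model V vs Model S2: 11 to 10, Model V.
Cirrus vs Concept 3: Cirrus wins 18–3.
Cirrus vs Model S2: 4+1+3+4 = 12 for Cirrus, 9 for Model S2 — Cirrus by 12–9.
Concept 3 vs Model S2: Model S2 wins 17–4.
Concept 3 loses to every other design — it is the Condorcet loser.

Concept 3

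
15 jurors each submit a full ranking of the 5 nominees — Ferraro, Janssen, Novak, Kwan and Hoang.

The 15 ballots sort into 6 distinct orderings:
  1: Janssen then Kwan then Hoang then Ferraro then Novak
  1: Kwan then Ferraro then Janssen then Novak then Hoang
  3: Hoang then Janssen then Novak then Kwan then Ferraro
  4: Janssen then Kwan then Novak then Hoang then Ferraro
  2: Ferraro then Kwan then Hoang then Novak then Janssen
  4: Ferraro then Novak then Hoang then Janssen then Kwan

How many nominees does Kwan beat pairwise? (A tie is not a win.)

3

Kwan against each rival (15 jurors):
Kwan–Ferraro: Kwan 9–6.
Kwan vs Janssen: 3 to 12, Janssen.
Kwan vs Novak: Kwan is ranked higher on 1+1+4+2 = 8 ballots, Novak on 7. Kwan wins 8–7.
Kwan–Hoang: Kwan 8–7.
Kwan beats Ferraro, Novak, Hoang; loses to Janssen — 3 pairwise wins.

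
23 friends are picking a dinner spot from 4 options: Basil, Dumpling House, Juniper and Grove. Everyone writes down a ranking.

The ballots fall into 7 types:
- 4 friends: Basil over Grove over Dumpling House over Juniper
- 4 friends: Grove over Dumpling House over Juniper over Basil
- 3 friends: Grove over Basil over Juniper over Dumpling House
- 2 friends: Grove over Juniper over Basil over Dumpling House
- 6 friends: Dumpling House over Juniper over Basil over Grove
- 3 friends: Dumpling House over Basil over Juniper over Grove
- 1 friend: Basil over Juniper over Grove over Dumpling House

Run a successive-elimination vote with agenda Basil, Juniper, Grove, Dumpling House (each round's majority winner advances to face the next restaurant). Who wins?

Grove

Round 1: Basil vs Juniper — 11–12, Juniper advances.
Round 2: Juniper vs Grove — 10–13, Grove advances.
Round 3: Grove vs Dumpling House — 14–9, Grove advances.
The agenda winner is Grove.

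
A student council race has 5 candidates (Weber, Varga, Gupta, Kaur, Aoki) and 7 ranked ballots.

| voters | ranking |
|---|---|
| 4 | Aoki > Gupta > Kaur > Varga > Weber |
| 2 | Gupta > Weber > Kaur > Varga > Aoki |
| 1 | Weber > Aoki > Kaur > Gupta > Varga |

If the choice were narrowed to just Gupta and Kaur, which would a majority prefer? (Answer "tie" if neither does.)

Ballots ranking Gupta above Kaur: 4 + 2 = 6.
Ballots ranking Kaur above Gupta: 7 − 6 = 1.
Gupta wins the head-to-head 6–1.

Gupta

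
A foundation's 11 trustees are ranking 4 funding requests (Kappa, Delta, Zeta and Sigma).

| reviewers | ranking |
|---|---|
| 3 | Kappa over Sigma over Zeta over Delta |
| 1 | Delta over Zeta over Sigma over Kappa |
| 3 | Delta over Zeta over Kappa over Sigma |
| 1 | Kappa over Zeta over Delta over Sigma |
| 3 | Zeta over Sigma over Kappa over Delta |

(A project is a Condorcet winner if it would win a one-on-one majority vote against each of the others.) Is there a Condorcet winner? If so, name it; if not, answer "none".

Zeta

Pairwise majorities:
Kappa vs Delta: Kappa, 7–4.
Kappa vs Zeta: Kappa is ranked higher on 3+1 = 4 ballots, Zeta on 7. Zeta wins 7–4.
Kappa vs Sigma: Kappa preferred on 3+3+1 = 7 ballots; Kappa wins 7–4.
Delta vs Zeta: 4 to 7, Zeta.
Delta–Sigma: Sigma 6–5.
Zeta vs Sigma: Zeta wins 8–3.
Only Zeta has no losses; Zeta is the Condorcet winner.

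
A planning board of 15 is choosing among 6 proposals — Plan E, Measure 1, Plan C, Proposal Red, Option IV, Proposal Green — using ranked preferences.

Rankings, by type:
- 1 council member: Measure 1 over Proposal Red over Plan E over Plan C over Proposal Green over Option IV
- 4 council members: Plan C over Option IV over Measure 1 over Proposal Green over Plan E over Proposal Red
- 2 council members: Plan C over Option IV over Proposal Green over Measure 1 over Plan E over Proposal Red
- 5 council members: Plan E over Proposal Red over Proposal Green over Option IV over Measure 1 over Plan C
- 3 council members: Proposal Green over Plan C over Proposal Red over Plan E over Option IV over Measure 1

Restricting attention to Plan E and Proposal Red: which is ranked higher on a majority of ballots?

Ballots ranking Plan E above Proposal Red: 4 + 2 + 5 = 11.
Ballots ranking Proposal Red above Plan E: 15 − 11 = 4.
Plan E wins the head-to-head 11–4.

Plan E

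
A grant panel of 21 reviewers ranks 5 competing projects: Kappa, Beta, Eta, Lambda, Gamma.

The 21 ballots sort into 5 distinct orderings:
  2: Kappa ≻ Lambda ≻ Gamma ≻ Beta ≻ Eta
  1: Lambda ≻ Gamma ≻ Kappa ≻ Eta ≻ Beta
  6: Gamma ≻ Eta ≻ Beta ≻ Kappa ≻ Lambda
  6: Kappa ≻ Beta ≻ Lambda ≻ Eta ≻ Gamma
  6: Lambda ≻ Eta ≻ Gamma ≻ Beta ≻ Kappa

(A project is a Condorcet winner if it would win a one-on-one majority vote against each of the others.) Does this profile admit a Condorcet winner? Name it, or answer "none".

none

Pairwise majorities:
Kappa vs Beta: Beta wins 12–9.
Kappa vs Eta: Eta wins 12–9.
Kappa vs Lambda: Kappa wins 14–7.
Kappa vs Gamma: Gamma, 13–8.
Beta vs Eta: Eta, 13–8.
Beta vs Lambda: Beta wins 12–9.
Beta vs Gamma: Gamma wins 15–6.
Eta–Lambda: Lambda 15–6.
Eta–Gamma: Eta 12–9.
Lambda vs Gamma: Lambda wins 15–6.
Each project drops at least one matchup (Kappa loses to Beta; Beta loses to Eta; Eta loses to Lambda; Lambda loses to Kappa; Gamma loses to Eta); the cycle Kappa → Lambda → Eta → Kappa rules out a Condorcet winner.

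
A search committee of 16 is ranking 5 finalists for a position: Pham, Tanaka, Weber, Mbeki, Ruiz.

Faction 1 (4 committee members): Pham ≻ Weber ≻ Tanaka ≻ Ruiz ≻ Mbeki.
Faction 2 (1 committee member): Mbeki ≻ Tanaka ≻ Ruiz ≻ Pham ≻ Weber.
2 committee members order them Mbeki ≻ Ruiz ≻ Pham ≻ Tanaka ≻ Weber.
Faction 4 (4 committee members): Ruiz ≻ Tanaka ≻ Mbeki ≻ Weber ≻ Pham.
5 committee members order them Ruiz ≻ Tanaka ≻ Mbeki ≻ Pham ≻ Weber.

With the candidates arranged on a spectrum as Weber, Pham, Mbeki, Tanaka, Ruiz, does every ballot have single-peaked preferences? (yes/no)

Axis positions: Weber=1, Pham=2, Mbeki=3, Tanaka=4, Ruiz=5.
Faction 1: ranking walks positions 2-1-4-5-3; Tanaka is ranked above Mbeki even though Mbeki lies between Tanaka and the peak Pham on the axis — preferences dip and rise again. Not single-peaked.
Faction 2 (peak Mbeki at position 3): ranking walks positions 3-4-5-2-1, expanding outward from the peak — single-peaked.
Faction 3: ranking walks positions 3-5-2-4-1; Ruiz is ranked above Tanaka even though Tanaka lies between Ruiz and the peak Mbeki on the axis — preferences dip and rise again. Not single-peaked.
Faction 4: ranking walks positions 5-4-3-1-2; Weber is ranked above Pham even though Pham lies between Weber and the peak Ruiz on the axis — preferences dip and rise again. Not single-peaked.
Faction 5 (peak Ruiz at position 5): ranking walks positions 5-4-3-2-1, expanding outward from the peak — single-peaked.
Faction 1 violates single-peakedness, so the profile is not single-peaked on this axis.

no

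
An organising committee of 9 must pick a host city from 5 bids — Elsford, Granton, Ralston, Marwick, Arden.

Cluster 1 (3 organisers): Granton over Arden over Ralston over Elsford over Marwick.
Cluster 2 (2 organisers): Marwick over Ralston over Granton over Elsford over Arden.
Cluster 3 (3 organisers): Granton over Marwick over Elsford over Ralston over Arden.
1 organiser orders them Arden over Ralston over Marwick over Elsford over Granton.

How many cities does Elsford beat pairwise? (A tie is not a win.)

Elsford against each rival (9 organisers):
Elsford vs Granton: 1 to 8, Granton.
Elsford vs Ralston: 3 to 6, Ralston.
Elsford vs Marwick: Elsford is ranked higher on 3 ballots, Marwick on 6. Marwick wins 6–3.
Elsford vs Arden: Elsford, 5–4.
Elsford beats Arden; loses to Granton, Ralston, Marwick — 1 pairwise win.

1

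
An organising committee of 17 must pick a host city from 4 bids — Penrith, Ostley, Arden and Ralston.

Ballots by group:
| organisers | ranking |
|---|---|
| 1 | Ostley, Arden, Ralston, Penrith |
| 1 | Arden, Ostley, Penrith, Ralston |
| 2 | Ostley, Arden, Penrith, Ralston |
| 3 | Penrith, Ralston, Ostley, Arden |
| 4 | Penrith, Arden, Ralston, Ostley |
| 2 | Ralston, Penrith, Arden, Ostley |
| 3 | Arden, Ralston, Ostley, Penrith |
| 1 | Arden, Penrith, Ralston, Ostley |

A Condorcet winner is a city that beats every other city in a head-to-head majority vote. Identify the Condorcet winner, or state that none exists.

Pairwise majorities:
Penrith vs Ostley: 3+4+2+1 = 10 for Penrith, 7 for Ostley — Penrith by 10–7.
Penrith vs Arden: Penrith preferred on 3+4+2 = 9 ballots; Penrith wins 9–8.
Penrith vs Ralston: Penrith is ranked higher on 1+2+3+4+1 = 11 ballots, Ralston on 6. Penrith wins 11–6.
Ostley vs Arden: Ostley is ranked higher on 1+2+3 = 6 ballots, Arden on 11. Arden wins 11–6.
Ostley vs Ralston: Ostley preferred on 1+1+2 = 4 ballots; Ralston wins 13–4.
Arden vs Ralston: 12 to 5, Arden.
Penrith defeats every rival head-to-head and is the Condorcet winner.

Penrith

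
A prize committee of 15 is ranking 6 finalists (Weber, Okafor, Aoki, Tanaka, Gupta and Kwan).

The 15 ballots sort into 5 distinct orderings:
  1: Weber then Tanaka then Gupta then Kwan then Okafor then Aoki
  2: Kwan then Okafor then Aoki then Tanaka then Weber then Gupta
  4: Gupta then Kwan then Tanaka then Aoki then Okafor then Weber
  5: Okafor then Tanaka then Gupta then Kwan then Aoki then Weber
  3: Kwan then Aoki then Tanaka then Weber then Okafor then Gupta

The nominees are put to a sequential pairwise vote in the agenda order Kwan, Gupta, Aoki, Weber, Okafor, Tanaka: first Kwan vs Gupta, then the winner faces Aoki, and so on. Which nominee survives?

Round 1: Kwan vs Gupta — 5–10, Gupta advances.
Round 2: Gupta vs Aoki — 10–5, Gupta advances.
Round 3: Gupta vs Weber — 9–6, Gupta advances.
Round 4: Gupta vs Okafor — 5–10, Okafor advances.
Round 5: Okafor vs Tanaka — 7–8, Tanaka advances.
Tanaka survives the agenda.

Tanaka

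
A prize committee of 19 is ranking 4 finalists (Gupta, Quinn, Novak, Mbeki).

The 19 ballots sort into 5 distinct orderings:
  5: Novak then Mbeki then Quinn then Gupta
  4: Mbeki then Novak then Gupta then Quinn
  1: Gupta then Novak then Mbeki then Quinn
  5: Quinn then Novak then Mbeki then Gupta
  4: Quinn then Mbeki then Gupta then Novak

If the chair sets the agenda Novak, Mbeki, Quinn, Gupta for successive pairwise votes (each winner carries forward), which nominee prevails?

Round 1: Novak vs Mbeki — 11–8, Novak advances.
Round 2: Novak vs Quinn — 10–9, Novak advances.
Round 3: Novak vs Gupta — 14–5, Novak advances.
Novak survives the agenda.

Novak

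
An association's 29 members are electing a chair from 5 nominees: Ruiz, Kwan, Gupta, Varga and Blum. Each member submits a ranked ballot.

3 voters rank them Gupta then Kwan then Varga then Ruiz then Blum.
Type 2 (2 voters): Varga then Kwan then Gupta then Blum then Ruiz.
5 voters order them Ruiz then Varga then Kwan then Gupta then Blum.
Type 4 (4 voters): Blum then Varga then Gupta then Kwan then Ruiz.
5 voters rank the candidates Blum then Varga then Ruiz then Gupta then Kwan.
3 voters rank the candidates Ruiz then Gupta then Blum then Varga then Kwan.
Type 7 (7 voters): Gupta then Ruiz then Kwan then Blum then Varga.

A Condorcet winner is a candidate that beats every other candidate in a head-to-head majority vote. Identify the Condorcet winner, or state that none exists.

none

Pairwise majorities:
Ruiz vs Kwan: Ruiz wins 20–9.
Ruiz vs Gupta: 13 to 16, Gupta.
Ruiz vs Varga: 15 to 14, Ruiz.
Ruiz vs Blum: 3+5+3+7 = 18 for Ruiz, 11 for Blum — Ruiz by 18–11.
Kwan vs Gupta: 7 to 22, Gupta.
Kwan–Varga: Varga 19–10.
Kwan vs Blum: Kwan preferred on 3+2+5+7 = 17 ballots; Kwan wins 17–12.
Gupta vs Varga: Varga, 16–13.
Gupta–Blum: Gupta 20–9.
Varga vs Blum: 10 to 19, Blum.
Each candidate drops at least one matchup (Ruiz loses to Gupta; Kwan loses to Ruiz; Gupta loses to Varga; Varga loses to Ruiz; Blum loses to Ruiz); the cycle Ruiz → Varga → Gupta → Ruiz rules out a Condorcet winner.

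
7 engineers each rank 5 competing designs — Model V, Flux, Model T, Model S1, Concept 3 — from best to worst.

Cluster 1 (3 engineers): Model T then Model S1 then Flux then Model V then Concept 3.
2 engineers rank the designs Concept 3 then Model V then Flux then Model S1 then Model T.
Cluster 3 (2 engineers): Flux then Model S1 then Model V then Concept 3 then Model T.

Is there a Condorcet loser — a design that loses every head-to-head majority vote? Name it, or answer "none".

Model T

Pairwise majorities:
Model V vs Flux: Model V is ranked higher on 2 ballots, Flux on 5. Flux wins 5–2.
Model V vs Model T: Model V is ranked higher on 2+2 = 4 ballots, Model T on 3. Model V wins 4–3.
Model V–Model S1: Model S1 5–2.
Model V vs Concept 3: Model V wins 5–2.
Flux–Model T: Flux 4–3.
Flux vs Model S1: Flux, 4–3.
Flux vs Concept 3: 3+2 = 5 for Flux, 2 for Concept 3 — Flux by 5–2.
Model T vs Model S1: Model T preferred on 3 ballots; Model S1 wins 4–3.
Model T vs Concept 3: Concept 3 wins 4–3.
Model S1 vs Concept 3: 3+2 = 5 for Model S1, 2 for Concept 3 — Model S1 by 5–2.
Model T is beaten in every head-to-head and is the Condorcet loser.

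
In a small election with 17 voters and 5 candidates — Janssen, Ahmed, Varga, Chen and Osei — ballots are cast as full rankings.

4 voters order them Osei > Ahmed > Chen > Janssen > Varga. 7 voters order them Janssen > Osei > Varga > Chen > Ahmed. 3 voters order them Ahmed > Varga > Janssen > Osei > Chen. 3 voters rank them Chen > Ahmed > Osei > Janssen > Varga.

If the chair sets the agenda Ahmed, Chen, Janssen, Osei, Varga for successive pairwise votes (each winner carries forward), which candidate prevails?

Janssen

Round 1: Ahmed vs Chen — 7–10, Chen advances.
Round 2: Chen vs Janssen — 7–10, Janssen advances.
Round 3: Janssen vs Osei — 10–7, Janssen advances.
Round 4: Janssen vs Varga — 14–3, Janssen advances.
The agenda winner is Janssen.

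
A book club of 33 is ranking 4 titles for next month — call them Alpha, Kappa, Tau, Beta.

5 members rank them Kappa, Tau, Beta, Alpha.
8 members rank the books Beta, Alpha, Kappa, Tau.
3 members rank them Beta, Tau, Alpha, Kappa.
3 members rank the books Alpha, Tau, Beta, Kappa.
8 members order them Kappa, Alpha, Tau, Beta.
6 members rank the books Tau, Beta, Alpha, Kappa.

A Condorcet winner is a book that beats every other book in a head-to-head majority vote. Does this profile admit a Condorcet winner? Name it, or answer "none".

Pairwise majorities:
Alpha vs Kappa: Alpha wins 20–13.
Alpha vs Tau: Alpha, 19–14.
Alpha–Beta: Beta 22–11.
Kappa–Tau: Kappa 21–12.
Kappa vs Beta: Beta, 20–13.
Tau vs Beta: Tau wins 22–11.
Every book loses at least once (Alpha loses to Beta; Kappa loses to Alpha; Tau loses to Alpha; Beta loses to Tau). The majority relation contains the cycle Alpha beats Tau beats Beta beats Alpha, so there is no Condorcet winner.

none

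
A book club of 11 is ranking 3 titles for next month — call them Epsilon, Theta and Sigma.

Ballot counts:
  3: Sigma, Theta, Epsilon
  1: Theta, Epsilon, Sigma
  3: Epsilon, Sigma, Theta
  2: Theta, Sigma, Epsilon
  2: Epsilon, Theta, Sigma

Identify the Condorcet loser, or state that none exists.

Pairwise majorities:
Epsilon vs Theta: 3+2 = 5 for Epsilon, 6 for Theta — Theta by 6–5.
Epsilon vs Sigma: 1+3+2 = 6 for Epsilon, 5 for Sigma — Epsilon by 6–5.
Theta vs Sigma: Sigma, 6–5.
No book is winless: Epsilon beats Sigma; Theta beats Epsilon; Sigma beats Theta. There is no Condorcet loser.

none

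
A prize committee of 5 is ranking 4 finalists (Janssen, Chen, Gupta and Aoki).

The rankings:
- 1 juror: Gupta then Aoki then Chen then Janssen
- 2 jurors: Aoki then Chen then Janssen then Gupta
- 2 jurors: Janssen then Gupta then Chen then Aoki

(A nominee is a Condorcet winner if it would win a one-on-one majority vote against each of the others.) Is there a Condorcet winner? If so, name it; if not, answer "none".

Head-to-head results (5 jurors):
Janssen vs Chen: Chen wins 3–2.
Janssen–Gupta: Janssen 4–1.
Janssen–Aoki: Aoki 3–2.
Chen vs Gupta: Gupta, 3–2.
Chen vs Aoki: Aoki, 3–2.
Gupta vs Aoki: Gupta wins 3–2.
No nominee is unbeaten: Janssen loses to Chen; Chen loses to Gupta; Gupta loses to Janssen; Aoki loses to Gupta. In particular Janssen beats Gupta beats Chen beats Janssen is a majority cycle — no Condorcet winner exists.

none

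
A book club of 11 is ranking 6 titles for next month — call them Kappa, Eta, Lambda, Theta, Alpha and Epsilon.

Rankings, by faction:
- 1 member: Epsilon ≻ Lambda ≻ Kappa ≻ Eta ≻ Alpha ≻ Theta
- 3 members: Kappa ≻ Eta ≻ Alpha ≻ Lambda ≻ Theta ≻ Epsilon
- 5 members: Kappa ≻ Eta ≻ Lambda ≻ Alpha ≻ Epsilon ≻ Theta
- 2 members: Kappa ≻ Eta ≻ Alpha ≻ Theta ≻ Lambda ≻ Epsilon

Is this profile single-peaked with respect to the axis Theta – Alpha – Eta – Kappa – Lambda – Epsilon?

yes

Axis positions: Theta=1, Alpha=2, Eta=3, Kappa=4, Lambda=5, Epsilon=6.
Faction 1 (peak Epsilon at position 6): ranking walks positions 6-5-4-3-2-1, expanding outward from the peak — single-peaked.
Faction 2 (peak Kappa at position 4): ranking walks positions 4-3-2-5-1-6, expanding outward from the peak — single-peaked.
Faction 3 (peak Kappa at position 4): ranking walks positions 4-3-5-2-6-1, expanding outward from the peak — single-peaked.
Faction 4 (peak Kappa at position 4): ranking walks positions 4-3-2-1-5-6, expanding outward from the peak — single-peaked.
Every ranking is single-peaked on this axis.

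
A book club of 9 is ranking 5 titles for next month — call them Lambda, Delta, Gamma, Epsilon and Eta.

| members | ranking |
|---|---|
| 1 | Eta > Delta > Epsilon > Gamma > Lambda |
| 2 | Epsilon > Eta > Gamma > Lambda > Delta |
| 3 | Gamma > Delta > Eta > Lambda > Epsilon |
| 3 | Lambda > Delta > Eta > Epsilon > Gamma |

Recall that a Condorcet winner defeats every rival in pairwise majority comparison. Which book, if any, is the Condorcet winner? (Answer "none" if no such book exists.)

none

Head-to-head results (9 members):
Lambda vs Delta: Lambda wins 5–4.
Lambda vs Gamma: Gamma wins 6–3.
Lambda vs Epsilon: Lambda, 6–3.
Lambda–Eta: Eta 6–3.
Delta vs Gamma: Gamma wins 5–4.
Delta vs Epsilon: Delta wins 7–2.
Delta vs Eta: Delta wins 6–3.
Gamma vs Epsilon: Epsilon wins 6–3.
Gamma vs Eta: Eta wins 6–3.
Epsilon–Eta: Eta 7–2.
Every book loses at least once (Lambda loses to Gamma; Delta loses to Lambda; Gamma loses to Epsilon; Epsilon loses to Lambda; Eta loses to Delta). The majority relation contains the cycle Lambda → Delta → Eta → Lambda, so there is no Condorcet winner.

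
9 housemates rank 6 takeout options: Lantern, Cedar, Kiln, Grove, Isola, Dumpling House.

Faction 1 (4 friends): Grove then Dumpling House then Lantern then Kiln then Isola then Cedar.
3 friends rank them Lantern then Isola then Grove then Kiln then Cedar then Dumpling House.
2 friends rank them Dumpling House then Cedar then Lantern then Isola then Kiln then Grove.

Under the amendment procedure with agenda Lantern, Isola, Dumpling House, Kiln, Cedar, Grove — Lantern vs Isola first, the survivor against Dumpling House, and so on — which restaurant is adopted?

Grove

Round 1: Lantern vs Isola — 9–0, Lantern advances.
Round 2: Lantern vs Dumpling House — 3–6, Dumpling House advances.
Round 3: Dumpling House vs Kiln — 6–3, Dumpling House advances.
Round 4: Dumpling House vs Cedar — 6–3, Dumpling House advances.
Round 5: Dumpling House vs Grove — 2–7, Grove advances.
The agenda winner is Grove.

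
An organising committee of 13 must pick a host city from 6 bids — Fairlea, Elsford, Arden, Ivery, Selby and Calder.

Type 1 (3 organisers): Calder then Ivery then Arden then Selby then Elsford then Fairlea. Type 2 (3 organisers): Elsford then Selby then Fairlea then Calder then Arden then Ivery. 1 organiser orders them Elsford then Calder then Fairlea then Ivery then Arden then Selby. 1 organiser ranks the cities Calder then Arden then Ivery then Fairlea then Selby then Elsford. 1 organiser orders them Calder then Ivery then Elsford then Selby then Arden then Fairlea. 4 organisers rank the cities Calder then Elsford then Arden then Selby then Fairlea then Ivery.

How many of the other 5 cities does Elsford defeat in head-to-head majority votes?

Elsford against each rival (13 organisers):
Elsford vs Fairlea: 3+3+1+1+4 = 12 for Elsford, 1 for Fairlea — Elsford by 12–1.
Elsford vs Arden: Elsford is ranked higher on 3+1+1+4 = 9 ballots, Arden on 4. Elsford wins 9–4.
Elsford vs Ivery: Elsford wins 8–5.
Elsford vs Selby: 3+1+1+4 = 9 for Elsford, 4 for Selby — Elsford by 9–4.
Elsford vs Calder: Calder, 9–4.
Elsford beats Fairlea, Arden, Ivery, Selby; loses to Calder — 4 pairwise wins.

4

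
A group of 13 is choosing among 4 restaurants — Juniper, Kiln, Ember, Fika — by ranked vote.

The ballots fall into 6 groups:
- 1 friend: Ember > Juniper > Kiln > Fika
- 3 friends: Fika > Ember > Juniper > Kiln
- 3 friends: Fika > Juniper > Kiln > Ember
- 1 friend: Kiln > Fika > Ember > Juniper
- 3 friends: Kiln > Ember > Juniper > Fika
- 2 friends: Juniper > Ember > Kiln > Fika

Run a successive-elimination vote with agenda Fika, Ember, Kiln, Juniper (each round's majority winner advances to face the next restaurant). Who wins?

Juniper

Round 1: Fika vs Ember — 7–6, Fika advances.
Round 2: Fika vs Kiln — 6–7, Kiln advances.
Round 3: Kiln vs Juniper — 4–9, Juniper advances.
The agenda winner is Juniper.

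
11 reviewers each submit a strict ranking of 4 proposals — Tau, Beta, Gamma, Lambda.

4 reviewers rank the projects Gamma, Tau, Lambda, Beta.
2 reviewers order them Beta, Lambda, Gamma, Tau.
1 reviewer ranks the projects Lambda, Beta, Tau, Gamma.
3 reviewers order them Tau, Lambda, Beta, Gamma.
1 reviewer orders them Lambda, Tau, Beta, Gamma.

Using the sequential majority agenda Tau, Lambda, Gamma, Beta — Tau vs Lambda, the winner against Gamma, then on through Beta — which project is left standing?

Beta

Round 1: Tau vs Lambda — 7–4, Tau advances.
Round 2: Tau vs Gamma — 5–6, Gamma advances.
Round 3: Gamma vs Beta — 4–7, Beta advances.
Beta survives the agenda.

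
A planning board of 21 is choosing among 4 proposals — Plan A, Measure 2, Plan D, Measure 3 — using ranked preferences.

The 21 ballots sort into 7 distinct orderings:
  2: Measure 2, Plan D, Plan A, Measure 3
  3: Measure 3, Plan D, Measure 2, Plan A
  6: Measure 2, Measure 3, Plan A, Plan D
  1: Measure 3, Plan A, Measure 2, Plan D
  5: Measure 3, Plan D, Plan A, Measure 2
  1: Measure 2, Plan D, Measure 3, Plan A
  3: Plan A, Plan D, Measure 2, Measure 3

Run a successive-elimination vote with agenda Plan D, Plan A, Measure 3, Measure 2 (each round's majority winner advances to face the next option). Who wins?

Round 1: Plan D vs Plan A — 11–10, Plan D advances.
Round 2: Plan D vs Measure 3 — 6–15, Measure 3 advances.
Round 3: Measure 3 vs Measure 2 — 9–12, Measure 2 advances.
The agenda winner is Measure 2.

Measure 2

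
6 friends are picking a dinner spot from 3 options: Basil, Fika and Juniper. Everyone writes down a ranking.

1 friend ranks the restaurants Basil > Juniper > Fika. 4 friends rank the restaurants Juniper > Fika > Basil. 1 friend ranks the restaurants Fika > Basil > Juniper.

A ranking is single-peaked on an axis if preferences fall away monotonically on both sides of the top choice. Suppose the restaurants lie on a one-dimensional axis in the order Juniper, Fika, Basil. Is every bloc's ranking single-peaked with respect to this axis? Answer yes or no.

no

Axis positions: Juniper=1, Fika=2, Basil=3.
Bloc 1: ranking walks positions 3-1-2; Juniper is ranked above Fika even though Fika lies between Juniper and the peak Basil on the axis — preferences dip and rise again. Not single-peaked.
Bloc 2 (peak Juniper at position 1): ranking walks positions 1-2-3, expanding outward from the peak — single-peaked.
Bloc 3 (peak Fika at position 2): ranking walks positions 2-3-1, expanding outward from the peak — single-peaked.
Bloc 1 violates single-peakedness, so the profile is not single-peaked on this axis.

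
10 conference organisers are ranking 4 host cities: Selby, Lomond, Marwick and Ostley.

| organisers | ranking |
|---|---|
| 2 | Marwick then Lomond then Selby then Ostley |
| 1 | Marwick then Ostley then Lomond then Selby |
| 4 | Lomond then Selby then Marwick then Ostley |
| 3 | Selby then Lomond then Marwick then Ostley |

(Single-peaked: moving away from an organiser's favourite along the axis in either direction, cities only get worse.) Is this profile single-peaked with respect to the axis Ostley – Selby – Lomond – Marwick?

no

Axis positions: Ostley=1, Selby=2, Lomond=3, Marwick=4.
Ballot type 1 (peak Marwick at position 4): ranking walks positions 4-3-2-1, expanding outward from the peak — single-peaked.
Ballot type 2: ranking walks positions 4-1-3-2; Ostley is ranked above Lomond even though Lomond lies between Ostley and the peak Marwick on the axis — preferences dip and rise again. Not single-peaked.
Ballot type 3 (peak Lomond at position 3): ranking walks positions 3-2-4-1, expanding outward from the peak — single-peaked.
Ballot type 4 (peak Selby at position 2): ranking walks positions 2-3-4-1, expanding outward from the peak — single-peaked.
Ballot type 2 violates single-peakedness, so the profile is not single-peaked on this axis.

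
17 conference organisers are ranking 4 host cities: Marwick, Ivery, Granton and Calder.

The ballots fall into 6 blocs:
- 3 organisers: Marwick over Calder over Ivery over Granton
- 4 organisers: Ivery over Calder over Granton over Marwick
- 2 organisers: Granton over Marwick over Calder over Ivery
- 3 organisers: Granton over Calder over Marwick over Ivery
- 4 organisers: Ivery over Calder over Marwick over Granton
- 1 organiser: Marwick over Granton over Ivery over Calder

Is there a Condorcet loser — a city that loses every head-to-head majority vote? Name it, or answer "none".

none

Head-to-head results (17 organisers):
Marwick vs Ivery: Marwick is ranked higher on 3+2+3+1 = 9 ballots, Ivery on 8. Marwick wins 9–8.
Marwick–Granton: Granton 9–8.
Marwick–Calder: Calder 11–6.
Ivery vs Granton: Ivery, 11–6.
Ivery vs Calder: Ivery preferred on 4+4+1 = 9 ballots; Ivery wins 9–8.
Granton vs Calder: Calder, 11–6.
Each city has at least one pairwise win (Marwick beats Ivery; Ivery beats Granton; Granton beats Marwick; Calder beats Marwick) — no Condorcet loser.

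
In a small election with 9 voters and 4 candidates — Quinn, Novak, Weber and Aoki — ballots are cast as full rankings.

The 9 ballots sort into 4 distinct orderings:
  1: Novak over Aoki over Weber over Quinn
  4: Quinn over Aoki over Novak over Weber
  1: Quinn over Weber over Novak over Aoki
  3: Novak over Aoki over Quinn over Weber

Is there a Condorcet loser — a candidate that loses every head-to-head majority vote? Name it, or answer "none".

Weber

Head-to-head results (9 voters):
Quinn vs Novak: Quinn is ranked higher on 4+1 = 5 ballots, Novak on 4. Quinn wins 5–4.
Quinn vs Weber: Quinn wins 8–1.
Quinn vs Aoki: Quinn preferred on 4+1 = 5 ballots; Quinn wins 5–4.
Novak vs Weber: Novak wins 8–1.
Novak vs Aoki: Novak wins 5–4.
Weber–Aoki: Aoki 8–1.
Weber loses to every other candidate — it is the Condorcet loser.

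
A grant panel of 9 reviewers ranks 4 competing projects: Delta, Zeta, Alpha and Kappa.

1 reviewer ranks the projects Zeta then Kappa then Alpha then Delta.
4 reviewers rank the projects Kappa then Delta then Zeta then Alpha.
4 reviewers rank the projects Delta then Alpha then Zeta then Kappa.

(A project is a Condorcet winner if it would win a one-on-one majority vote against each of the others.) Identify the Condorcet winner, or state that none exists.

Check each pair by majority over 9 ballots:
Delta vs Zeta: Delta preferred on 4+4 = 8 ballots; Delta wins 8–1.
Delta vs Alpha: Delta is ranked higher on 4+4 = 8 ballots, Alpha on 1. Delta wins 8–1.
Delta vs Kappa: Delta preferred on 4 ballots; Kappa wins 5–4.
Zeta vs Alpha: Zeta is ranked higher on 1+4 = 5 ballots, Alpha on 4. Zeta wins 5–4.
Zeta vs Kappa: Zeta preferred on 1+4 = 5 ballots; Zeta wins 5–4.
Alpha vs Kappa: 4 to 5, Kappa.
No project is unbeaten: Delta loses to Kappa; Zeta loses to Delta; Alpha loses to Delta; Kappa loses to Zeta. In particular Delta → Zeta → Kappa → Delta is a majority cycle — no Condorcet winner exists.

none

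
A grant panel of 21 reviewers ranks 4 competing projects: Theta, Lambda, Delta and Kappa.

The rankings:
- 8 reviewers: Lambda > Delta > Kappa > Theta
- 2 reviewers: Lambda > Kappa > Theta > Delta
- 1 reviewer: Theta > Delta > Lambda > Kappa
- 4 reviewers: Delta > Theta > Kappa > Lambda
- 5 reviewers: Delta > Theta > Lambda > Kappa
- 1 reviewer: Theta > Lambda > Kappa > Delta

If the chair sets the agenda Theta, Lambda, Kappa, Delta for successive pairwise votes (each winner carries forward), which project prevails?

Round 1: Theta vs Lambda — 11–10, Theta advances.
Round 2: Theta vs Kappa — 11–10, Theta advances.
Round 3: Theta vs Delta — 4–17, Delta advances.
The agenda winner is Delta.

Delta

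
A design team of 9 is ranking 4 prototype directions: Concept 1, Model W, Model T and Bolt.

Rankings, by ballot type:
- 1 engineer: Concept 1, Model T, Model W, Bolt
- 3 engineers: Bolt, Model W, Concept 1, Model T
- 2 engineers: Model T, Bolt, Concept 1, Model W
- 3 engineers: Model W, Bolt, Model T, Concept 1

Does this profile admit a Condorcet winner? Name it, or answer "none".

Bolt

Check each pair by majority over 9 ballots:
Concept 1 vs Model W: Model W, 6–3.
Concept 1 vs Model T: Model T wins 5–4.
Concept 1 vs Bolt: Bolt wins 8–1.
Model W vs Model T: Model W, 6–3.
Model W–Bolt: Bolt 5–4.
Model T vs Bolt: Bolt, 6–3.
Only Bolt has no losses; Bolt is the Condorcet winner.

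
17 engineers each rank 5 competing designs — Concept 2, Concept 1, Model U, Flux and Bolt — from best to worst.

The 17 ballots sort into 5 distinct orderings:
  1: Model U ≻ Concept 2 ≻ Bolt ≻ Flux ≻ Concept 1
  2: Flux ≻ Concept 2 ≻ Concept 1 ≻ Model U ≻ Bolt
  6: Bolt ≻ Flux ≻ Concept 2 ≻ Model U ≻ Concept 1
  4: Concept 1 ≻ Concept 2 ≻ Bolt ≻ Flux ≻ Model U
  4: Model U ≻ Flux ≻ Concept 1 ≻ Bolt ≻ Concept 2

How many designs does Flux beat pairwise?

Flux against each rival (17 engineers):
Flux vs Concept 2: Flux, 12–5.
Flux vs Concept 1: Flux is ranked higher on 1+2+6+4 = 13 ballots, Concept 1 on 4. Flux wins 13–4.
Flux–Model U: Flux 12–5.
Flux–Bolt: Bolt 11–6.
Flux beats Concept 2, Concept 1, Model U; loses to Bolt — 3 pairwise wins.

3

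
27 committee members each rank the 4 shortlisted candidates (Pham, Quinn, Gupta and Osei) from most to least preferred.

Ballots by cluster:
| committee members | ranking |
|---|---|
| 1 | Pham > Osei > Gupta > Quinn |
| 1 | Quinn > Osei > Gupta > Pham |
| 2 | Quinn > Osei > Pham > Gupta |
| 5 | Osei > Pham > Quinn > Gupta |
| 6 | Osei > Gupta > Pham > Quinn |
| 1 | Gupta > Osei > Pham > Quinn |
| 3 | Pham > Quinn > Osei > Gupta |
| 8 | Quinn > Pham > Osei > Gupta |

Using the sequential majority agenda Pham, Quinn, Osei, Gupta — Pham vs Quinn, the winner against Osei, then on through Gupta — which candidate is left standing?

Round 1: Pham vs Quinn — 16–11, Pham advances.
Round 2: Pham vs Osei — 12–15, Osei advances.
Round 3: Osei vs Gupta — 26–1, Osei advances.
Osei survives the agenda.

Osei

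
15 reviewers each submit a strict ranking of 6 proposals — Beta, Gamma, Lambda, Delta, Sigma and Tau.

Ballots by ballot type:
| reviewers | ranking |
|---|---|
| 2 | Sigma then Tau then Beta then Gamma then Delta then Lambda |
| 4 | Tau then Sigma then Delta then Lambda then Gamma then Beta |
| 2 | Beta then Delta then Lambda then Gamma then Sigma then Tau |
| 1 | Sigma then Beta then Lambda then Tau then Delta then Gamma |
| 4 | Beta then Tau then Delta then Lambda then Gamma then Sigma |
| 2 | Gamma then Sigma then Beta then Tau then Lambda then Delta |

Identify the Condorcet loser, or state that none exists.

none

Head-to-head results (15 reviewers):
Beta vs Gamma: Beta wins 9–6.
Beta vs Lambda: Beta wins 11–4.
Beta vs Delta: Beta preferred on 2+2+1+4+2 = 11 ballots; Beta wins 11–4.
Beta vs Sigma: 6 to 9, Sigma.
Beta–Tau: Beta 9–6.
Gamma vs Lambda: 2+2 = 4 for Gamma, 11 for Lambda — Lambda by 11–4.
Gamma vs Delta: Gamma preferred on 2+2 = 4 ballots; Delta wins 11–4.
Gamma vs Sigma: Gamma, 8–7.
Gamma vs Tau: 2+2 = 4 for Gamma, 11 for Tau — Tau by 11–4.
Lambda vs Delta: 1+2 = 3 for Lambda, 12 for Delta — Delta by 12–3.
Lambda vs Sigma: Sigma, 9–6.
Lambda vs Tau: Tau, 12–3.
Delta vs Sigma: Sigma wins 9–6.
Delta vs Tau: Delta is ranked higher on 2 ballots, Tau on 13. Tau wins 13–2.
Sigma vs Tau: 2+2+1+2 = 7 for Sigma, 8 for Tau — Tau by 8–7.
Each project has at least one pairwise win (Beta beats Gamma; Gamma beats Sigma; Lambda beats Gamma; Delta beats Gamma; Sigma beats Beta; Tau beats Gamma) — no Condorcet loser.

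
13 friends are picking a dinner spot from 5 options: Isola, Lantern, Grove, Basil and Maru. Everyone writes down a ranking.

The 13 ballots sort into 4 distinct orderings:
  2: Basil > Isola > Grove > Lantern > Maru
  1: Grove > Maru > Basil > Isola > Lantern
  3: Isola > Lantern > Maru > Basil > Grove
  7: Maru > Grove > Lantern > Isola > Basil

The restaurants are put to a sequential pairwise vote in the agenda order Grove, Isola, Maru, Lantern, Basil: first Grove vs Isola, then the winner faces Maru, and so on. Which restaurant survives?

Round 1: Grove vs Isola — 8–5, Grove advances.
Round 2: Grove vs Maru — 3–10, Maru advances.
Round 3: Maru vs Lantern — 8–5, Maru advances.
Round 4: Maru vs Basil — 11–2, Maru advances.
Maru survives the agenda.

Maru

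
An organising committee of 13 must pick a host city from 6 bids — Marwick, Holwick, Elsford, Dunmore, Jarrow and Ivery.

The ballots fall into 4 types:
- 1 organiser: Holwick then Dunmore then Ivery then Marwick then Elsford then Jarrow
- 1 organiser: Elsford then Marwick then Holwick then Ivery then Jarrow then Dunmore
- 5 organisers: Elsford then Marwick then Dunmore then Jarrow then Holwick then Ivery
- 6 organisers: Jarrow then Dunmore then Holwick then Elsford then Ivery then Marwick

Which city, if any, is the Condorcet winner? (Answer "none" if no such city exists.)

none

Head-to-head results (13 organisers):
Marwick vs Holwick: Marwick preferred on 1+5 = 6 ballots; Holwick wins 7–6.
Marwick vs Elsford: Marwick preferred on 1 ballot; Elsford wins 12–1.
Marwick vs Dunmore: Marwick is ranked higher on 1+5 = 6 ballots, Dunmore on 7. Dunmore wins 7–6.
Marwick vs Jarrow: 1+1+5 = 7 for Marwick, 6 for Jarrow — Marwick by 7–6.
Marwick vs Ivery: Marwick is ranked higher on 1+5 = 6 ballots, Ivery on 7. Ivery wins 7–6.
Holwick vs Elsford: Holwick preferred on 1+6 = 7 ballots; Holwick wins 7–6.
Holwick vs Dunmore: Holwick preferred on 1+1 = 2 ballots; Dunmore wins 11–2.
Holwick vs Jarrow: Holwick preferred on 1+1 = 2 ballots; Jarrow wins 11–2.
Holwick vs Ivery: 13 to 0, Holwick.
Elsford vs Dunmore: Elsford is ranked higher on 1+5 = 6 ballots, Dunmore on 7. Dunmore wins 7–6.
Elsford vs Jarrow: Elsford preferred on 1+1+5 = 7 ballots; Elsford wins 7–6.
Elsford vs Ivery: Elsford is ranked higher on 1+5+6 = 12 ballots, Ivery on 1. Elsford wins 12–1.
Dunmore vs Jarrow: 1+5 = 6 for Dunmore, 7 for Jarrow — Jarrow by 7–6.
Dunmore vs Ivery: Dunmore is ranked higher on 1+5+6 = 12 ballots, Ivery on 1. Dunmore wins 12–1.
Jarrow vs Ivery: 5+6 = 11 for Jarrow, 2 for Ivery — Jarrow by 11–2.
Each city drops at least one matchup (Marwick loses to Holwick; Holwick loses to Dunmore; Elsford loses to Holwick; Dunmore loses to Jarrow; Jarrow loses to Marwick; Ivery loses to Holwick); the cycle Marwick beats Jarrow beats Holwick beats Marwick rules out a Condorcet winner.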